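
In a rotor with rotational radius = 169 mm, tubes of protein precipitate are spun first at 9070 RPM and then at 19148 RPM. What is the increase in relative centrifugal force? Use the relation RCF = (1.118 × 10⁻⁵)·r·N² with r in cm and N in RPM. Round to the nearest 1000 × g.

r = 169 mm = 16.9 cm
RCF₁ = 1.118 × 10⁻⁵ × 16.9 × (9070)² = 1.118 × 10⁻⁵ × 16.9 × 82,264,900 ≈ 15,543.3 × g
RCF₂ = 1.118 × 10⁻⁵ × 16.9 × (19148)² = 1.118 × 10⁻⁵ × 16.9 × 366,645,904 ≈ 69,274.8 × g
Increase = 69,274.8 − 15,543.3 = 53,731.5

≈ 54000 × g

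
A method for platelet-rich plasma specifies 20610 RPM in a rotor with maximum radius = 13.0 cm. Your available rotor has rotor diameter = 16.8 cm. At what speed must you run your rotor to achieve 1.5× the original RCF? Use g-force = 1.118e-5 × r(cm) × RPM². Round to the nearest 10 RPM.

31400 RPM

RCF = 1.118 × 10⁻⁵ × r × N²
RCF_original = 1.118 × 10⁻⁵ × 13 × (20610)² = 1.118 × 10⁻⁵ × 13 × 424,772,100 ≈ 61,736.4 × g
Target RCF = 1.5 × 61,736.4 ≈ 92,604.6 × g
Your rotor: r = 16.8 / 2 = 8.4 cm
92,604.6 = 1.118 × 10⁻⁵ × 8.4 × N²
N² = 92,604.6 / (9.3912 × 10⁻⁵) = 986,078,456
N ≈ √986,078,456 ≈ 31,401.9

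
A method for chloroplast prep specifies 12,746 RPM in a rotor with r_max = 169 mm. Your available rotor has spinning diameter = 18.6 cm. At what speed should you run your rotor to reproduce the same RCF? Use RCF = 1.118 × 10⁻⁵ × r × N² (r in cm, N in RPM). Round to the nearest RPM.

Original rotor: r = 169 mm = 16.9 cm
RCF = 1.118 × 10⁻⁵ × r × N²
RCF_original = 1.118 × 10⁻⁵ × 16.9 × (12746)² = 1.118 × 10⁻⁵ × 16.9 × 162,460,516 ≈ 30,695.6 × g
Your rotor: r = 18.6 / 2 = 9.3 cm
30,695.6 = 1.118 × 10⁻⁵ × 9.3 × N²
N² = 30,695.6 / (10.3974 × 10⁻⁵) = 295,223,806
N ≈ √295,223,806 ≈ 17,182.1

≈ 17182 RPM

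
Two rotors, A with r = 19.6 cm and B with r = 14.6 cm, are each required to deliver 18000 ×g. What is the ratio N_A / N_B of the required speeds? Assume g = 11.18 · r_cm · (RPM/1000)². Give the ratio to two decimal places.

0.86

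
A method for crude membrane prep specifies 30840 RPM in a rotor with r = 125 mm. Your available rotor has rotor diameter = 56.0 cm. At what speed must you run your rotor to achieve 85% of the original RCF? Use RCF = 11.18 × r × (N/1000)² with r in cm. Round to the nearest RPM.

≈ 18998 RPM

Original rotor: r = 125 mm = 12.5 cm
RCF = 11.18 × r × (N/1000)²
RCF_original = 11.18 × 12.5 × (30.84)² = 11.18 × 12.5 × 951.1056 ≈ 132,917 × g
Target RCF = 0.85 × 132,917 ≈ 112,979.4 × g
Your rotor: r = 56.0 / 2 = 28 cm
112,979.4 = 11.18 × 28 × (N/1000)²
(N/1000)² = 112,979.4 / 313.04 = 360.9104
N = 1000 × √360.9104 ≈ 18,997.6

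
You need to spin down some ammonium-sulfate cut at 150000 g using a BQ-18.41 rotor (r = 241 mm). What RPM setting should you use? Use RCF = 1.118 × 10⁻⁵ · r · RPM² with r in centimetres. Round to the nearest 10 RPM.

23590 RPM

r = 241 mm = 24.1 cm
150,000 = 1.118 × 10⁻⁵ × 24.1 × N²
N² = 150,000 / (26.9438 × 10⁻⁵) = 556,714,346
N ≈ √556,714,346 ≈ 23,594.8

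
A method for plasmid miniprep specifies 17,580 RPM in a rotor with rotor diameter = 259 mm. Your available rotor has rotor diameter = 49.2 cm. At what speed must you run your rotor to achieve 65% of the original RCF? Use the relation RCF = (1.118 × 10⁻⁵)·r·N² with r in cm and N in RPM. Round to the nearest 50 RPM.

10300 RPM

Original rotor: r = 259 mm / 2 = 129.5 mm = 12.95 cm
RCF = 1.118 × 10⁻⁵ × r × N²
RCF_original = 1.118 × 10⁻⁵ × 12.95 × (17580)² = 1.118 × 10⁻⁵ × 12.95 × 309,056,400 ≈ 44,745.5 × g
Target RCF = 0.65 × 44,745.5 ≈ 29,084.6 × g
Your rotor: r = 49.2 / 2 = 24.6 cm
29,084.6 = 1.118 × 10⁻⁵ × 24.6 × N²
N² = 29,084.6 / (27.5028 × 10⁻⁵) = 105,751,414
N ≈ √105,751,414 ≈ 10,283.6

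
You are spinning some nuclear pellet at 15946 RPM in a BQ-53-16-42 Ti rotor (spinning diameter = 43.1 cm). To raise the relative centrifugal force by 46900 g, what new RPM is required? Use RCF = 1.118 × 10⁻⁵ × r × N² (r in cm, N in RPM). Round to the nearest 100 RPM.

r = 43.1 / 2 = 21.55 cm
Current RCF = 1.118 × 10⁻⁵ × 21.55 × (15946)² = 1.118 × 10⁻⁵ × 21.55 × 254,274,916 ≈ 61,262.2 × g
Target RCF = 61,262.2 + 46,900 = 108,162.2 × g
N² = 108,162.2 / (24.0929 × 10⁻⁵) = 448,938,069
N ≈ √448,938,069 ≈ 21,188.2

≈ 21200 RPM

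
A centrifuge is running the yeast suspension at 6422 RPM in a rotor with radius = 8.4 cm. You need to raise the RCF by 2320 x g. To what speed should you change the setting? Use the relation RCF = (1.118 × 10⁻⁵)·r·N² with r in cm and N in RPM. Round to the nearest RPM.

Current RCF = 1.118 × 10⁻⁵ × 8.4 × (6422)² = 1.118 × 10⁻⁵ × 8.4 × 41,242,084 ≈ 3,873.1 × g
Target RCF = 3,873.1 + 2,320 = 6,193.1 × g
N² = 6,193.1 / (9.3912 × 10⁻⁵) = 65,945,779
N ≈ √65,945,779 ≈ 8,120.7

N₂ ≈ 8121 RPM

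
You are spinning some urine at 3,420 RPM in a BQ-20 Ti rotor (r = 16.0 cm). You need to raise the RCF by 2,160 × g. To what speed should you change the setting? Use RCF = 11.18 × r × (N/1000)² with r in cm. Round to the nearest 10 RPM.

4880 RPM

Current RCF = 11.18 × 16 × (3.42)² = 11.18 × 16 × 11.6964 ≈ 2,092.3 × g
Target RCF = 2,092.3 + 2,160 = 4,252.3 × g
(N/1000)² = 4,252.3 / 178.88 = 23.7718
N = 1000 × √23.7718 ≈ 4,875.6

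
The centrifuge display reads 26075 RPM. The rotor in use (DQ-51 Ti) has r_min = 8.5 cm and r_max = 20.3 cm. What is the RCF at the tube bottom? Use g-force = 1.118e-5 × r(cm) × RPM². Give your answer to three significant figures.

RCF ≈ 154000 × g

Use r_max = 20.3 cm.
RCF = 1.118 × 10⁻⁵ × r × N²
RCF = 1.118 × 10⁻⁵ × 20.3 × (26075)² = 1.118 × 10⁻⁵ × 20.3 × 679,905,625 ≈ 154,307.3 × g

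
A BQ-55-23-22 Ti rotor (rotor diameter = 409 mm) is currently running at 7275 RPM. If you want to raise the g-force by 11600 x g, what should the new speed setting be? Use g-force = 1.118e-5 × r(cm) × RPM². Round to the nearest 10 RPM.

10180 RPM

r = 409 mm / 2 = 204.5 mm = 20.45 cm
Current RCF = 1.118 × 10⁻⁵ × 20.45 × (7275)² = 1.118 × 10⁻⁵ × 20.45 × 52,925,625 ≈ 12,100.4 × g
Target RCF = 12,100.4 + 11,600 = 23,700.4 × g
N² = 23,700.4 / (22.8631 × 10⁻⁵) = 103,662,233
N ≈ √103,662,233 ≈ 10,181.5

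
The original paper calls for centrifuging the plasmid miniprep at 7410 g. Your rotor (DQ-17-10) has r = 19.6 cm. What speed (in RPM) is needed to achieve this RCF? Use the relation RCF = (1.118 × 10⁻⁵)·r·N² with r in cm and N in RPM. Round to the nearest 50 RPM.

≈ 5800 RPM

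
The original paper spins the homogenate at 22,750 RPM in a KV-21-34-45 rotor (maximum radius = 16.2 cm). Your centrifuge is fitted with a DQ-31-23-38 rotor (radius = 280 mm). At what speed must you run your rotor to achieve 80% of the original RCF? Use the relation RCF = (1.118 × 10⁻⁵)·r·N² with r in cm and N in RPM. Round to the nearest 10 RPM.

15480 RPM

RCF_original = 1.118 × 10⁻⁵ × 16.2 × (22750)² = 1.118 × 10⁻⁵ × 16.2 × 517,562,500 ≈ 93,738.8 × g
Target RCF = 0.8 × 93,738.8 ≈ 74,991 × g
Your rotor: r = 280 mm = 28.0 cm
74,991 = 1.118 × 10⁻⁵ × 28 × N²
N² = 74,991 / (31.304 × 10⁻⁵) = 239,557,245
N ≈ √239,557,245 ≈ 15,477.6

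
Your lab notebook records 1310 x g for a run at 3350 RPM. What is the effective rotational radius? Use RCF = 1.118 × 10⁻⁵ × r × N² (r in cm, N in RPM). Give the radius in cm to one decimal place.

RCF = 1.118 × 10⁻⁵ × r × N²
1310 = 1.118 × 10⁻⁵ × r × (3350)²
r = 1310 / (1.118 × 10⁻⁵ × 11,222,500) = 1310 / 125.4676 ≈ 10.441 cm

≈ 10.4 cm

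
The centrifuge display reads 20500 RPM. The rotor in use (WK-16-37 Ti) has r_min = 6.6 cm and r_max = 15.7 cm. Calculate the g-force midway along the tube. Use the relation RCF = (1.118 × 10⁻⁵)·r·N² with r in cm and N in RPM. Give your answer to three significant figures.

≈ 52400 x g

r_avg = (6.6 + 15.7) / 2 = 11.15 cm
RCF = 1.118 × 10⁻⁵ × 11.15 × (20500)² = 1.118 × 10⁻⁵ × 11.15 × 420,250,000 ≈ 52,387.1 × g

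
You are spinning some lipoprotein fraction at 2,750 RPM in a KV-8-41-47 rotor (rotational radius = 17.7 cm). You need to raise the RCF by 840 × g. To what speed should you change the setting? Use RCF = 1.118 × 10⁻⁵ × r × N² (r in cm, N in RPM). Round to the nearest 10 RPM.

≈ 3440 RPM

Current RCF = 1.118 × 10⁻⁵ × 17.7 × (2750)² = 1.118 × 10⁻⁵ × 17.7 × 7,562,500 ≈ 1,496.5 × g
Target RCF = 1,496.5 + 840 = 2,336.5 × g
N² = 2,336.5 / (19.7886 × 10⁻⁵) = 11,807,303
N ≈ √11,807,303 ≈ 3,436.2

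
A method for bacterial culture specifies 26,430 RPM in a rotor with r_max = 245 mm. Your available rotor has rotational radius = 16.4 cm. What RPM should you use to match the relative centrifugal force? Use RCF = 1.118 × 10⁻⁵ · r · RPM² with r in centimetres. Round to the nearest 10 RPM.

Original rotor: r = 245 mm = 24.5 cm
RCF_original = 1.118 × 10⁻⁵ × 24.5 × (26430)² = 1.118 × 10⁻⁵ × 24.5 × 698,544,900 ≈ 191,338.4 × g
191,338.4 = 1.118 × 10⁻⁵ × 16.4 × N²
N² = 191,338.4 / (18.3352 × 10⁻⁵) = 1,043,557,747
N ≈ √1,043,557,747 ≈ 32,304.1

≈ 32300 RPM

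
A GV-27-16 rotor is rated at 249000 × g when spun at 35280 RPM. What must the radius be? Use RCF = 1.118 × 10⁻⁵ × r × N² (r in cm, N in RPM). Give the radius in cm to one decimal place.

≈ 17.9 cm

RCF = 1.118 × 10⁻⁵ × r × N²
249000 = 1.118 × 10⁻⁵ × r × (35280)²
r = 249000 / (1.118 × 10⁻⁵ × 1,244,678,400) = 249000 / 13915.5 ≈ 17.894 cm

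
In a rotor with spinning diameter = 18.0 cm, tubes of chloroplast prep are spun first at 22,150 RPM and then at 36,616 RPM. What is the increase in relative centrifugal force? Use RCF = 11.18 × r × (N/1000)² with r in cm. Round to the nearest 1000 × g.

r = 18.0 / 2 = 9 cm
RCF₁ = 11.18 × 9 × (22.15)² = 11.18 × 9 × 490.6225 ≈ 49,366.4 × g
RCF₂ = 11.18 × 9 × (36.616)² = 11.18 × 9 × 1,340.731456 ≈ 134,904.4 × g
Increase = 134,904.4 − 49,366.4 = 85,538

86000 ×g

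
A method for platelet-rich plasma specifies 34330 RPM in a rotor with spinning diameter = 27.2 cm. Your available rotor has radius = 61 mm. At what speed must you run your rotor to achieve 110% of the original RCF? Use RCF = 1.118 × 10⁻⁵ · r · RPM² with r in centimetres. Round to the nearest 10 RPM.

≈ 53760 RPM

Original rotor: r = 27.2 / 2 = 13.6 cm
RCF_original = 1.118 × 10⁻⁵ × 13.6 × (34330)² = 1.118 × 10⁻⁵ × 13.6 × 1,178,548,900 ≈ 179,196 × g
Target RCF = 1.1 × 179,196 ≈ 197,115.6 × g
Your rotor: r = 61 mm = 6.1 cm
197,115.6 = 1.118 × 10⁻⁵ × 6.1 × N²
N² = 197,115.6 / (6.8198 × 10⁻⁵) = 2,890,342,825
N ≈ √2,890,342,825 ≈ 53,761.9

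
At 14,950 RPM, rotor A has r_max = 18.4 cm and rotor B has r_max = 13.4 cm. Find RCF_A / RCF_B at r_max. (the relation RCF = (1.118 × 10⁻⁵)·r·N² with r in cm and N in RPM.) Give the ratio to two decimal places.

1.37

At fixed N, RCF ∝ r, so RCF_A/RCF_B = r_A/r_B = 18.4 / 13.4 = 1.3731.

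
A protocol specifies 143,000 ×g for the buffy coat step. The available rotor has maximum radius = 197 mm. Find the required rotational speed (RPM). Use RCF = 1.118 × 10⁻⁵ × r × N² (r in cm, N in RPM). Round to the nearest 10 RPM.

N ≈ 25480 RPM

r = 197 mm = 19.7 cm
RCF = 1.118 × 10⁻⁵ × r × N²
143,000 = 1.118 × 10⁻⁵ × 19.7 × N²
N² = 143,000 / (22.0246 × 10⁻⁵) = 649,273,994
N ≈ √649,273,994 ≈ 25,480.9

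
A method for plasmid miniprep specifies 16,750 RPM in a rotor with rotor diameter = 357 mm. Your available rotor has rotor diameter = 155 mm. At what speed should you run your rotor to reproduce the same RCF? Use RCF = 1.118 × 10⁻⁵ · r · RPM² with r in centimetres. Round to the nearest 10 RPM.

Original rotor: r = 357 mm / 2 = 178.5 mm = 17.85 cm
RCF_original = 1.118 × 10⁻⁵ × 17.85 × (16750)² = 1.118 × 10⁻⁵ × 17.85 × 280,562,500 ≈ 55,989.9 × g
Your rotor: r = 155 mm / 2 = 77.5 mm = 7.75 cm
55,989.9 = 1.118 × 10⁻⁵ × 7.75 × N²
N² = 55,989.9 / (8.6645 × 10⁻⁵) = 646,198,857
N ≈ √646,198,857 ≈ 25,420.4

25420 RPM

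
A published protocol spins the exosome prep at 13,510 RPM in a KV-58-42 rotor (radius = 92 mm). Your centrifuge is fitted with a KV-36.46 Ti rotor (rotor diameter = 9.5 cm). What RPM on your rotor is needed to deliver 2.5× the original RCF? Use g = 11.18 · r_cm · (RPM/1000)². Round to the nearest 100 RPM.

Original rotor: r = 92 mm = 9.2 cm
RCF = 11.18 × r × (N/1000)²
RCF_original = 11.18 × 9.2 × (13.51)² = 11.18 × 9.2 × 182.5201 ≈ 18,773.3 × g
Target RCF = 2.5 × 18,773.3 ≈ 46,933.2 × g
Your rotor: r = 9.5 / 2 = 4.75 cm
46,933.2 = 11.18 × 4.75 × (N/1000)²
(N/1000)² = 46,933.2 / 53.105 = 883.7812
N = 1000 × √883.7812 ≈ 29,728.5

29700 RPM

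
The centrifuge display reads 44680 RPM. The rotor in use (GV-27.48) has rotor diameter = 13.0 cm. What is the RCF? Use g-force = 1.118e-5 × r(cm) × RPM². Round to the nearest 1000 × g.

r = 13.0 / 2 = 6.5 cm
RCF = 1.118 × 10⁻⁵ × 6.5 × (44680)² = 1.118 × 10⁻⁵ × 6.5 × 1,996,302,400 ≈ 145,071.3 × g

145000 g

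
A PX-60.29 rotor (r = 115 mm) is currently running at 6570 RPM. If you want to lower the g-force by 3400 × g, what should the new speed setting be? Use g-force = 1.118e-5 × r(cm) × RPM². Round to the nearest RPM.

N₂ ≈ 4089 RPM

r = 115 mm = 11.5 cm
Current RCF = 1.118 × 10⁻⁵ × 11.5 × (6570)² = 1.118 × 10⁻⁵ × 11.5 × 43,164,900 ≈ 5,549.7 × g
Target RCF = 5,549.7 − 3,400 = 2,149.7 × g
N² = 2,149.7 / (12.857 × 10⁻⁵) = 16,720,075
N ≈ √16,720,075 ≈ 4,089.0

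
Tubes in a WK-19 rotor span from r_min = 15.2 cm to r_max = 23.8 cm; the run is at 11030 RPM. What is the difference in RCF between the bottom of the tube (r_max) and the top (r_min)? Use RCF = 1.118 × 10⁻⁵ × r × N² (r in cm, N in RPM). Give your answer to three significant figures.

≈ 11700 x g

ΔRCF = 1.118 × 10⁻⁵ × (r_max − r_min) × N² = 1.118 × 10⁻⁵ × 8.6 × 121,660,900 ≈ 11,697.5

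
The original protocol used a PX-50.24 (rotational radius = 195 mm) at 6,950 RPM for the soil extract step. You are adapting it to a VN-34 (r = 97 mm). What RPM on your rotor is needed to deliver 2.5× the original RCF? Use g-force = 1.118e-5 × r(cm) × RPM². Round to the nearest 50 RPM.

Original rotor: r = 195 mm = 19.5 cm
RCF = 1.118 × 10⁻⁵ × r × N²
RCF_original = 1.118 × 10⁻⁵ × 19.5 × (6950)² = 1.118 × 10⁻⁵ × 19.5 × 48,302,500 ≈ 10,530.4 × g
Target RCF = 2.5 × 10,530.4 ≈ 26,326 × g
Your rotor: r = 97 mm = 9.7 cm
26,326 = 1.118 × 10⁻⁵ × 9.7 × N²
N² = 26,326 / (10.8446 × 10⁻⁵) = 242,756,764
N ≈ √242,756,764 ≈ 15,580.7

≈ 15600 RPM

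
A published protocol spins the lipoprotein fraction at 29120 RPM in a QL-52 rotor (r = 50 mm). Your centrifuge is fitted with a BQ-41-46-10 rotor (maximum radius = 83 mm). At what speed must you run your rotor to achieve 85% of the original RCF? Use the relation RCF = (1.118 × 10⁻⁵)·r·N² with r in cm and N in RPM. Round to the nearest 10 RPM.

Original rotor: r = 50 mm = 5.0 cm
RCF_original = 1.118 × 10⁻⁵ × 5 × (29120)² = 1.118 × 10⁻⁵ × 5 × 847,974,400 ≈ 47,401.8 × g
Target RCF = 0.85 × 47,401.8 ≈ 40,291.5 × g
Your rotor: r = 83 mm = 8.3 cm
40,291.5 = 1.118 × 10⁻⁵ × 8.3 × N²
N² = 40,291.5 / (9.2794 × 10⁻⁵) = 434,203,720
N ≈ √434,203,720 ≈ 20,837.6

≈ 20840 RPM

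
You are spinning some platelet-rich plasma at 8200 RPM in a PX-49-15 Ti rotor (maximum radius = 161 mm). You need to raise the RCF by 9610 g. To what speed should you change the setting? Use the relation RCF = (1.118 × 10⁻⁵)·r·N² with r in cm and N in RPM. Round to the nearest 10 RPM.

10980 RPM

r = 161 mm = 16.1 cm
Current RCF = 1.118 × 10⁻⁵ × 16.1 × (8200)² = 1.118 × 10⁻⁵ × 16.1 × 67,240,000 ≈ 12,103.1 × g
Target RCF = 12,103.1 + 9,610 = 21,713.1 × g
N² = 21,713.1 / (17.9998 × 10⁻⁵) = 120,629,674
N ≈ √120,629,674 ≈ 10,983.2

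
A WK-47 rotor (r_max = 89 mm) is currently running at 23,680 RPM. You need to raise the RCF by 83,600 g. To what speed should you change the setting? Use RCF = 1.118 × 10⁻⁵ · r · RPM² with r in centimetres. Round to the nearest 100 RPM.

37400 RPM

r = 89 mm = 8.9 cm
Current RCF = 1.118 × 10⁻⁵ × 8.9 × (23680)² = 1.118 × 10⁻⁵ × 8.9 × 560,742,400 ≈ 55,795 × g
Target RCF = 55,795 + 83,600 = 139,395 × g
N² = 139,395 / (9.9502 × 10⁻⁵) = 1,400,926,615
N ≈ √1,400,926,615 ≈ 37,429.0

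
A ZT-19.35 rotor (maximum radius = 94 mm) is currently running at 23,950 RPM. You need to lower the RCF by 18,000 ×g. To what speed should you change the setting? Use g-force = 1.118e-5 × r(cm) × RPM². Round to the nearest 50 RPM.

20050 RPM

r = 94 mm = 9.4 cm
Current RCF = 1.118 × 10⁻⁵ × 9.4 × (23950)² = 1.118 × 10⁻⁵ × 9.4 × 573,602,500 ≈ 60,281 × g
Target RCF = 60,281 − 18,000 = 42,281 × g
N² = 42,281 / (10.5092 × 10⁻⁵) = 402,323,678
N ≈ √402,323,678 ≈ 20,058.0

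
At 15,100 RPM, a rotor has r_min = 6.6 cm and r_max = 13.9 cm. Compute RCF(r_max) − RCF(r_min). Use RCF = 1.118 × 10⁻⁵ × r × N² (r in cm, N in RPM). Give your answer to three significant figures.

≈ 18600 g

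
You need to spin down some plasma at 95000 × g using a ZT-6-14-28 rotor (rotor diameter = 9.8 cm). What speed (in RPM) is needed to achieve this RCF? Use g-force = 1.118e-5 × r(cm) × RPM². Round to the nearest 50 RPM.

≈ 41650 RPM

r = 9.8 / 2 = 4.9 cm
95,000 = 1.118 × 10⁻⁵ × 4.9 × N²
N² = 95,000 / (5.4782 × 10⁻⁵) = 1,734,146,252
N ≈ √1,734,146,252 ≈ 41,643.1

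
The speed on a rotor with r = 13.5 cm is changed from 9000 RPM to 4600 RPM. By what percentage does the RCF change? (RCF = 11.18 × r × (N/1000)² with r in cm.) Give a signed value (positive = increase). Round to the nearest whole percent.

-74%

RCF ∝ N², so the ratio is (4600/9000)² = (0.511111)² = 0.2612.
Change = 0.2612 − 1 = -0.7388 → -73.9%.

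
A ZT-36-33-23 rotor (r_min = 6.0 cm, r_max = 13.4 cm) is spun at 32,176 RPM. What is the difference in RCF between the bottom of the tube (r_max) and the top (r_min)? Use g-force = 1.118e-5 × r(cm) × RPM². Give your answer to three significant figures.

ΔRCF = 1.118 × 10⁻⁵ × (r_max − r_min) × N² = 1.118 × 10⁻⁵ × 7.4 × 1,035,294,976 ≈ 85,652

85700 g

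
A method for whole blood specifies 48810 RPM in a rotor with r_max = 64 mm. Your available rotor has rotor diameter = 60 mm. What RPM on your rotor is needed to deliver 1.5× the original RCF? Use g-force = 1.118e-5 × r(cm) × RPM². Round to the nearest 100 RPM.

Original rotor: r = 64 mm = 6.4 cm
RCF = 1.118 × 10⁻⁵ × r × N²
RCF_original = 1.118 × 10⁻⁵ × 6.4 × (48810)² = 1.118 × 10⁻⁵ × 6.4 × 2,382,416,100 ≈ 170,466.6 × g
Target RCF = 1.5 × 170,466.6 ≈ 255,699.9 × g
Your rotor: r = 60 mm / 2 = 30 mm = 3 cm
255,699.9 = 1.118 × 10⁻⁵ × 3 × N²
N² = 255,699.9 / (3.354 × 10⁻⁵) = 7,623,729,875
N ≈ √7,623,729,875 ≈ 87,314.0

≈ 87300 RPM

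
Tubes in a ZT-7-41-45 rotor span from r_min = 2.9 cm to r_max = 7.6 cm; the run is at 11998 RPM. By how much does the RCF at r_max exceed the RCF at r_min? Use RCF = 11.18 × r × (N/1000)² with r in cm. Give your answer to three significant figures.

RCF_max = 11.18 × 7.6 × (11.998)² = 11.18 × 7.6 × 143.952004 ≈ 12,231.3 × g
RCF_min = 11.18 × 2.9 × (11.998)² = 11.18 × 2.9 × 143.952004 ≈ 4,667.2 × g
ΔRCF = 12,231.3 − 4,667.2 = 7,564.1

ΔRCF ≈ 7560 × g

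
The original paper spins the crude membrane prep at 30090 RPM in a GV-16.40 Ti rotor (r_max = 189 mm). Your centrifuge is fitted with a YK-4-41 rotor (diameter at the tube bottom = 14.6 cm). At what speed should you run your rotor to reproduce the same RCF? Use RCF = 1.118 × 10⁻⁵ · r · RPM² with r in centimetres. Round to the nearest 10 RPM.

Original rotor: r = 189 mm = 18.9 cm
RCF_original = 1.118 × 10⁻⁵ × 18.9 × (30090)² = 1.118 × 10⁻⁵ × 18.9 × 905,408,100 ≈ 191,314.5 × g
Your rotor: r = 14.6 / 2 = 7.3 cm
191,314.5 = 1.118 × 10⁻⁵ × 7.3 × N²
N² = 191,314.5 / (8.1614 × 10⁻⁵) = 2,344,138,261
N ≈ √2,344,138,261 ≈ 48,416.3

≈ 48420 RPM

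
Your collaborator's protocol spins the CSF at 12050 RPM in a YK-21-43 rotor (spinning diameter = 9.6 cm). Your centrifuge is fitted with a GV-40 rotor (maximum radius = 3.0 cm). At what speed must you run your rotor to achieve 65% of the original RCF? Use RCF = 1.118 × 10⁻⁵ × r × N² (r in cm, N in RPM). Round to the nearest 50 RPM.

≈ 12300 RPM

Original rotor: r = 9.6 / 2 = 4.8 cm
RCF_original = 1.118 × 10⁻⁵ × 4.8 × (12050)² = 1.118 × 10⁻⁵ × 4.8 × 145,202,500 ≈ 7,792.1 × g
Target RCF = 0.65 × 7,792.1 ≈ 5,064.9 × g
5,064.9 = 1.118 × 10⁻⁵ × 3 × N²
N² = 5,064.9 / (3.354 × 10⁻⁵) = 151,010,733
N ≈ √151,010,733 ≈ 12,288.6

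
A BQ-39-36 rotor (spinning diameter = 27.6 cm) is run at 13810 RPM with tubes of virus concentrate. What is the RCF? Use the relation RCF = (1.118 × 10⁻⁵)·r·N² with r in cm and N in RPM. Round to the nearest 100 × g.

r = 27.6 / 2 = 13.8 cm
RCF = 1.118 × 10⁻⁵ × r × N²
RCF = 1.118 × 10⁻⁵ × 13.8 × (13810)² = 1.118 × 10⁻⁵ × 13.8 × 190,716,100 ≈ 29,424.4 × g

RCF ≈ 29400 x g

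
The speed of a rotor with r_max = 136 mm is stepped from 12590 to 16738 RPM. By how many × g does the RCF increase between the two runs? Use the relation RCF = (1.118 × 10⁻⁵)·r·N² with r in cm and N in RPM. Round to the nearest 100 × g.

18500 × g

r = 136 mm = 13.6 cm
RCF₁ = 1.118 × 10⁻⁵ × 13.6 × (12590)² = 1.118 × 10⁻⁵ × 13.6 × 158,508,100 ≈ 24,100.8 × g
RCF₂ = 1.118 × 10⁻⁵ × 13.6 × (16738)² = 1.118 × 10⁻⁵ × 13.6 × 280,160,644 ≈ 42,597.9 × g
Increase = 42,597.9 − 24,100.8 = 18,497.1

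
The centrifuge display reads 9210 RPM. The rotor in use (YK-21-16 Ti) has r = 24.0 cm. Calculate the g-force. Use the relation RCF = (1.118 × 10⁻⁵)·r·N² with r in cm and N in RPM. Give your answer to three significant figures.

22800 g

RCF = 1.118 × 10⁻⁵ × r × N²
RCF = 1.118 × 10⁻⁵ × 24 × (9210)² = 1.118 × 10⁻⁵ × 24 × 84,824,100 ≈ 22,760 × g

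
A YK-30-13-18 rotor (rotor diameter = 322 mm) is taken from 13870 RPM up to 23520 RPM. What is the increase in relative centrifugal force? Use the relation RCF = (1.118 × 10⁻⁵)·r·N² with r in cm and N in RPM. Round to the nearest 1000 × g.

r = 322 mm / 2 = 161 mm = 16.1 cm
RCF₁ = 1.118 × 10⁻⁵ × 16.1 × (13870)² = 1.118 × 10⁻⁵ × 16.1 × 192,376,900 ≈ 34,627.5 × g
RCF₂ = 1.118 × 10⁻⁵ × 16.1 × (23520)² = 1.118 × 10⁻⁵ × 16.1 × 553,190,400 ≈ 99,573.2 × g
Increase = 99,573.2 − 34,627.5 = 64,945.7

65000 g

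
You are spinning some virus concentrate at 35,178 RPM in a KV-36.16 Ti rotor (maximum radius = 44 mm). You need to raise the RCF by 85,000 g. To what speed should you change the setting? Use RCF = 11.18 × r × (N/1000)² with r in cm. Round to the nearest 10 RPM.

r = 44 mm = 4.4 cm
Current RCF = 11.18 × 4.4 × (35.178)² = 11.18 × 4.4 × 1,237.491684 ≈ 60,874.7 × g
Target RCF = 60,874.7 + 85,000 = 145,874.7 × g
(N/1000)² = 145,874.7 / 49.192 = 2965.415
N = 1000 × √2965.415 ≈ 54,455.6

N₂ ≈ 54460 RPM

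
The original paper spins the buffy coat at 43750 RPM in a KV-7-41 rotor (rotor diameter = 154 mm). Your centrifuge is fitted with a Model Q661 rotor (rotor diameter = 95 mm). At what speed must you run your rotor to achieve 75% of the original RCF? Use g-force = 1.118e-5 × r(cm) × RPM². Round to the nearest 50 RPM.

48250 RPM

Original rotor: r = 154 mm / 2 = 77 mm = 7.7 cm
RCF_original = 1.118 × 10⁻⁵ × 7.7 × (43750)² = 1.118 × 10⁻⁵ × 7.7 × 1,914,062,500 ≈ 164,774 × g
Target RCF = 0.75 × 164,774 ≈ 123,580.5 × g
Your rotor: r = 95 mm / 2 = 47.5 mm = 4.75 cm
123,580.5 = 1.118 × 10⁻⁵ × 4.75 × N²
N² = 123,580.5 / (5.3105 × 10⁻⁵) = 2,327,097,260
N ≈ √2,327,097,260 ≈ 48,240.0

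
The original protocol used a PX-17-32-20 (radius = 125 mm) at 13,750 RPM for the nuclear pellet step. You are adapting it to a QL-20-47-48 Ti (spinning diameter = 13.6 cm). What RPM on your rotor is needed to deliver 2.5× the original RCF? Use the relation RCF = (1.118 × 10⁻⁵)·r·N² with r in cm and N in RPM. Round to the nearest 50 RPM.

Original rotor: r = 125 mm = 12.5 cm
RCF_original = 1.118 × 10⁻⁵ × 12.5 × (13750)² = 1.118 × 10⁻⁵ × 12.5 × 189,062,500 ≈ 26,421.5 × g
Target RCF = 2.5 × 26,421.5 ≈ 66,053.8 × g
Your rotor: r = 13.6 / 2 = 6.8 cm
66,053.8 = 1.118 × 10⁻⁵ × 6.8 × N²
N² = 66,053.8 / (7.6024 × 10⁻⁵) = 868,854,572
N ≈ √868,854,572 ≈ 29,476.3

≈ 29500 RPM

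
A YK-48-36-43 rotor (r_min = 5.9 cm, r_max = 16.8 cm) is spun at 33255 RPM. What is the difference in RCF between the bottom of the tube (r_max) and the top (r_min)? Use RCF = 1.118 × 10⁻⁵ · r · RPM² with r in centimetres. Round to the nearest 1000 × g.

135000 × g

RCF_max = 1.118 × 10⁻⁵ × 16.8 × (33255)² = 1.118 × 10⁻⁵ × 16.8 × 1,105,895,025 ≈ 207,713.6 × g
RCF_min = 1.118 × 10⁻⁵ × 5.9 × (33255)² = 1.118 × 10⁻⁵ × 5.9 × 1,105,895,025 ≈ 72,947 × g
ΔRCF = 207,713.6 − 72,947 = 134,766.6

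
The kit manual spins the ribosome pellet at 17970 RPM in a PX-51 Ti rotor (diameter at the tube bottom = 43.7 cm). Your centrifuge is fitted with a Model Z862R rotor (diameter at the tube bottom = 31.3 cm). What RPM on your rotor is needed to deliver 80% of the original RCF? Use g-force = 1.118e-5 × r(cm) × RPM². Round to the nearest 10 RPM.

≈ 18990 RPM

Original rotor: r = 43.7 / 2 = 21.85 cm
RCF = 1.118 × 10⁻⁵ × r × N²
RCF_original = 1.118 × 10⁻⁵ × 21.85 × (17970)² = 1.118 × 10⁻⁵ × 21.85 × 322,920,900 ≈ 78,884.1 × g
Target RCF = 0.8 × 78,884.1 ≈ 63,107.3 × g
Your rotor: r = 31.3 / 2 = 15.65 cm
63,107.3 = 1.118 × 10⁻⁵ × 15.65 × N²
N² = 63,107.3 / (17.4967 × 10⁻⁵) = 360,681,157
N ≈ √360,681,157 ≈ 18,991.6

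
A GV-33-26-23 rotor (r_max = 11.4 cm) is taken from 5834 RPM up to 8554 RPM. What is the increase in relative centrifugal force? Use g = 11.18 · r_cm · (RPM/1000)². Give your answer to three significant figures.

≈ 4990 ×g

RCF₁ = 11.18 × 11.4 × (5.834)² = 11.18 × 11.4 × 34.035556 ≈ 4,337.9 × g
RCF₂ = 11.18 × 11.4 × (8.554)² = 11.18 × 11.4 × 73.170916 ≈ 9,325.8 × g
Increase = 9,325.8 − 4,337.9 = 4,987.9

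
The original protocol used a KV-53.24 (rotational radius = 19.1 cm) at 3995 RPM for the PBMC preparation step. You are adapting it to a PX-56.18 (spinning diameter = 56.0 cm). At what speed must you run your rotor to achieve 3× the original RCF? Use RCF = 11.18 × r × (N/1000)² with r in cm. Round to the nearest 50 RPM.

RCF_original = 11.18 × 19.1 × (3.995)² = 11.18 × 19.1 × 15.960025 ≈ 3,408.1 × g
Target RCF = 3 × 3,408.1 ≈ 10,224.3 × g
Your rotor: r = 56.0 / 2 = 28 cm
10,224.3 = 11.18 × 28 × (N/1000)²
(N/1000)² = 10,224.3 / 313.04 = 32.66132
N = 1000 × √32.66132 ≈ 5,715.0

5700 RPM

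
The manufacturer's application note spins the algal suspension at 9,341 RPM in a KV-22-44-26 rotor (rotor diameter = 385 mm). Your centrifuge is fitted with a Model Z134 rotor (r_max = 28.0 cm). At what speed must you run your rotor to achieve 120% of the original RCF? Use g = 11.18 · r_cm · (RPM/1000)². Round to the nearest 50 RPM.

Original rotor: r = 385 mm / 2 = 192.5 mm = 19.25 cm
RCF_original = 11.18 × 19.25 × (9.341)² = 11.18 × 19.25 × 87.254281 ≈ 18,778.4 × g
Target RCF = 1.2 × 18,778.4 ≈ 22,534.1 × g
22,534.1 = 11.18 × 28 × (N/1000)²
(N/1000)² = 22,534.1 / 313.04 = 71.98473
N = 1000 × √71.98473 ≈ 8,484.4

≈ 8500 RPM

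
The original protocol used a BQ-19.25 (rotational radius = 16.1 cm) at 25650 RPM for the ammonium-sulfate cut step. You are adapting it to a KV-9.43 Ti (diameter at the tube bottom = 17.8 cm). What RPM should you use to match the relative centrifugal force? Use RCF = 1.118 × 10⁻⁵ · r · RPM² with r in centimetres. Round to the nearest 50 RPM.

≈ 34500 RPM

RCF_original = 1.118 × 10⁻⁵ × 16.1 × (25650)² = 1.118 × 10⁻⁵ × 16.1 × 657,922,500 ≈ 118,424.7 × g
Your rotor: r = 17.8 / 2 = 8.9 cm
118,424.7 = 1.118 × 10⁻⁵ × 8.9 × N²
N² = 118,424.7 / (9.9502 × 10⁻⁵) = 1,190,174,067
N ≈ √1,190,174,067 ≈ 34,498.9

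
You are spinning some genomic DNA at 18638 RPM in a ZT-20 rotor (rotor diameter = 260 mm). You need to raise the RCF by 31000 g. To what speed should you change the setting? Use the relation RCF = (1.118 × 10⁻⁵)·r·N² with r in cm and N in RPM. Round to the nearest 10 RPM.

r = 260 mm / 2 = 130 mm = 13 cm
Current RCF = 1.118 × 10⁻⁵ × 13 × (18638)² = 1.118 × 10⁻⁵ × 13 × 347,375,044 ≈ 50,487.5 × g
Target RCF = 50,487.5 + 31,000 = 81,487.5 × g
N² = 81,487.5 / (14.534 × 10⁻⁵) = 560,668,089
N ≈ √560,668,089 ≈ 23,678.4

≈ 23680 RPM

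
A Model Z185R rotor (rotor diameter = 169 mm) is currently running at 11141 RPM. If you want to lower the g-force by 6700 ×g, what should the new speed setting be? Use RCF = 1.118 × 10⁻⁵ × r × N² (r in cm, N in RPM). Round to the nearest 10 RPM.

7290 RPM

r = 169 mm / 2 = 84.5 mm = 8.45 cm
Current RCF = 1.118 × 10⁻⁵ × 8.45 × (11141)² = 1.118 × 10⁻⁵ × 8.45 × 124,121,881 ≈ 11,725.9 × g
Target RCF = 11,725.9 − 6,700 = 5,025.9 × g
N² = 5,025.9 / (9.4471 × 10⁻⁵) = 53,200,453
N ≈ √53,200,453 ≈ 7,293.9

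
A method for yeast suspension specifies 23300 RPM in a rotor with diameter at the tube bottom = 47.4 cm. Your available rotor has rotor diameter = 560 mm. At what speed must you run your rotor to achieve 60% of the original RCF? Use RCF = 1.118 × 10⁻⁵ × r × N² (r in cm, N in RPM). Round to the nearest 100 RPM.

16600 RPM

Original rotor: r = 47.4 / 2 = 23.7 cm
RCF = 1.118 × 10⁻⁵ × r × N²
RCF_original = 1.118 × 10⁻⁵ × 23.7 × (23300)² = 1.118 × 10⁻⁵ × 23.7 × 542,890,000 ≈ 143,847.4 × g
Target RCF = 0.6 × 143,847.4 ≈ 86,308.4 × g
Your rotor: r = 560 mm / 2 = 280 mm = 28 cm
86,308.4 = 1.118 × 10⁻⁵ × 28 × N²
N² = 86,308.4 / (31.304 × 10⁻⁵) = 275,710,452
N ≈ √275,710,452 ≈ 16,604.5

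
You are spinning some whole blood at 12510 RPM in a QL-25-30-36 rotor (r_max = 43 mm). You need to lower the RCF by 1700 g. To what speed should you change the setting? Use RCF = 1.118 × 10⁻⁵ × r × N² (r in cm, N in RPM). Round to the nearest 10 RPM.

r = 43 mm = 4.3 cm
Current RCF = 1.118 × 10⁻⁵ × 4.3 × (12510)² = 1.118 × 10⁻⁵ × 4.3 × 156,500,100 ≈ 7,523.6 × g
Target RCF = 7,523.6 − 1,700 = 5,823.6 × g
N² = 5,823.6 / (4.8074 × 10⁻⁵) = 121,138,245
N ≈ √121,138,245 ≈ 11,006.3

≈ 11010 RPM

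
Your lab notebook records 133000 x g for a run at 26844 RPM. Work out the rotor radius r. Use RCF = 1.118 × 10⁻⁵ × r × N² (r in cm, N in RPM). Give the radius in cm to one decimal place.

16.5 cm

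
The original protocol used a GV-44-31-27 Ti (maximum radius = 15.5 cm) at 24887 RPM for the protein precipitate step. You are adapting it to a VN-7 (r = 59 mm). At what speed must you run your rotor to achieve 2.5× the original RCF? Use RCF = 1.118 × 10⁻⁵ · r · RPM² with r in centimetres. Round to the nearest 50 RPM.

RCF_original = 1.118 × 10⁻⁵ × 15.5 × (24887)² = 1.118 × 10⁻⁵ × 15.5 × 619,362,769 ≈ 107,329.4 × g
Target RCF = 2.5 × 107,329.4 ≈ 268,323.5 × g
Your rotor: r = 59 mm = 5.9 cm
268,323.5 = 1.118 × 10⁻⁵ × 5.9 × N²
N² = 268,323.5 / (6.5962 × 10⁻⁵) = 4,067,849,671
N ≈ √4,067,849,671 ≈ 63,779.7

≈ 63800 RPM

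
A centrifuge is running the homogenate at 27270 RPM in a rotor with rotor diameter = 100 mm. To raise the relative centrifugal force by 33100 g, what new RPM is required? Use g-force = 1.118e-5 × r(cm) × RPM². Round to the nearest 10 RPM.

36550 RPM

r = 100 mm / 2 = 50 mm = 5 cm
Current RCF = 1.118 × 10⁻⁵ × 5 × (27270)² = 1.118 × 10⁻⁵ × 5 × 743,652,900 ≈ 41,570.2 × g
Target RCF = 41,570.2 + 33,100 = 74,670.2 × g
N² = 74,670.2 / (5.59 × 10⁻⁵) = 1,335,781,753
N ≈ √1,335,781,753 ≈ 36,548.3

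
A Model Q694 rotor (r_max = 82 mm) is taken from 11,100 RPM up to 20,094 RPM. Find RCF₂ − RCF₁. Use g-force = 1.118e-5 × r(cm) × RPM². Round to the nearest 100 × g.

r = 82 mm = 8.2 cm
RCF₁ = 1.118 × 10⁻⁵ × 8.2 × (11100)² = 1.118 × 10⁻⁵ × 8.2 × 123,210,000 ≈ 11,295.4 × g
RCF₂ = 1.118 × 10⁻⁵ × 8.2 × (20094)² = 1.118 × 10⁻⁵ × 8.2 × 403,768,836 ≈ 37,015.9 × g
Increase = 37,015.9 − 11,295.4 = 25,720.5

≈ 25700 g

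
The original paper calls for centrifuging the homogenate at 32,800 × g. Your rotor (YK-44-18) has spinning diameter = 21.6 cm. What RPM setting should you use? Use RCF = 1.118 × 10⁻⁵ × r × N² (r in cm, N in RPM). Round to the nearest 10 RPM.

r = 21.6 / 2 = 10.8 cm
32,800 = 1.118 × 10⁻⁵ × 10.8 × N²
N² = 32,800 / (12.0744 × 10⁻⁵) = 271,649,109
N ≈ √271,649,109 ≈ 16,481.8

16480 RPM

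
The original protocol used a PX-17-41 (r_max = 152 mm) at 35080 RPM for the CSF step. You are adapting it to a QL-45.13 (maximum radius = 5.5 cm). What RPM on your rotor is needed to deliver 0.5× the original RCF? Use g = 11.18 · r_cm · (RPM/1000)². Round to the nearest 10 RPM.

41240 RPM

Original rotor: r = 152 mm = 15.2 cm
RCF_original = 11.18 × 15.2 × (35.08)² = 11.18 × 15.2 × 1,230.6064 ≈ 209,124.3 × g
Target RCF = 0.5 × 209,124.3 ≈ 104,562.1 × g
104,562.1 = 11.18 × 5.5 × (N/1000)²
(N/1000)² = 104,562.1 / 61.49 = 1700.473
N = 1000 × √1700.473 ≈ 41,236.8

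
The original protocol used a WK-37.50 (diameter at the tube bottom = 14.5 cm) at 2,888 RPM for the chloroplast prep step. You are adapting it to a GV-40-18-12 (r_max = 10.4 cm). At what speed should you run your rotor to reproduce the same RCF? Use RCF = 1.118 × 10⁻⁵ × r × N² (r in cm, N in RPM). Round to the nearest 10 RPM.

Original rotor: r = 14.5 / 2 = 7.25 cm
RCF_original = 1.118 × 10⁻⁵ × 7.25 × (2888)² = 1.118 × 10⁻⁵ × 7.25 × 8,340,544 ≈ 676 × g
676 = 1.118 × 10⁻⁵ × 10.4 × N²
N² = 676 / (11.6272 × 10⁻⁵) = 5,813,953
N ≈ √5,813,953 ≈ 2,411.2

2410 RPM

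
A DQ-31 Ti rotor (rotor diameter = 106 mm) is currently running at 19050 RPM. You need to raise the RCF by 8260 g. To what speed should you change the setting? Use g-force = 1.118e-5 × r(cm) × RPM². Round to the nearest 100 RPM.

r = 106 mm / 2 = 53 mm = 5.3 cm
Current RCF = 1.118 × 10⁻⁵ × 5.3 × (19050)² = 1.118 × 10⁻⁵ × 5.3 × 362,902,500 ≈ 21,503.4 × g
Target RCF = 21,503.4 + 8,260 = 29,763.4 × g
N² = 29,763.4 / (5.9254 × 10⁻⁵) = 502,301,954
N ≈ √502,301,954 ≈ 22,412.1

N₂ ≈ 22400 RPM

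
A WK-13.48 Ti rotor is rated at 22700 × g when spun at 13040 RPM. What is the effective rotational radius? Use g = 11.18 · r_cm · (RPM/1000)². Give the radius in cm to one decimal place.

RCF = 11.18 × r × (N/1000)²
22700 = 11.18 × r × (13.04)²
r = 22700 / (11.18 × 170.0416) = 22700 / 1901.065 ≈ 11.941 cm

r ≈ 11.9 cm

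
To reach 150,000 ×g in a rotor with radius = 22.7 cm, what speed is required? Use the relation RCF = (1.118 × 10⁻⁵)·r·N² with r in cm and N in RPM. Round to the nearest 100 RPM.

150,000 = 1.118 × 10⁻⁵ × 22.7 × N²
N² = 150,000 / (25.3786 × 10⁻⁵) = 591,049,152
N ≈ √591,049,152 ≈ 24,311.5

≈ 24300 RPM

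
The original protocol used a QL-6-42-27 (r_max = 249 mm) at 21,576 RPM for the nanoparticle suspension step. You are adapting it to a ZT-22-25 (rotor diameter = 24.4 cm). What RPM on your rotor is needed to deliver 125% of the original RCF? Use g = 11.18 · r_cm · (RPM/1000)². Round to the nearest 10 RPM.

34460 RPM

Original rotor: r = 249 mm = 24.9 cm
RCF = 11.18 × r × (N/1000)²
RCF_original = 11.18 × 24.9 × (21.576)² = 11.18 × 24.9 × 465.523776 ≈ 129,593.4 × g
Target RCF = 1.25 × 129,593.4 ≈ 161,991.8 × g
Your rotor: r = 24.4 / 2 = 12.2 cm
161,991.8 = 11.18 × 12.2 × (N/1000)²
(N/1000)² = 161,991.8 / 136.396 = 1187.658
N = 1000 × √1187.658 ≈ 34,462.4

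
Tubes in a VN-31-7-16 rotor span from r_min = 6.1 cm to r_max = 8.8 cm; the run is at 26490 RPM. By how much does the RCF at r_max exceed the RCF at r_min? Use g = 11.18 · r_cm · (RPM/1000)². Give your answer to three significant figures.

RCF_max = 11.18 × 8.8 × (26.49)² = 11.18 × 8.8 × 701.7201 ≈ 69,038 × g
RCF_min = 11.18 × 6.1 × (26.49)² = 11.18 × 6.1 × 701.7201 ≈ 47,855.9 × g
ΔRCF = 69,038 − 47,855.9 = 21,182.1

≈ 21200 × g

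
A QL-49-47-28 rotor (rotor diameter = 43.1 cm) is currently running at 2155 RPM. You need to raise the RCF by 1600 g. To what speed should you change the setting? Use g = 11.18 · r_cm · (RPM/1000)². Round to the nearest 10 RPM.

r = 43.1 / 2 = 21.55 cm
Current RCF = 11.18 × 21.55 × (2.155)² = 11.18 × 21.55 × 4.644025 ≈ 1,118.9 × g
Target RCF = 1,118.9 + 1,600 = 2,718.9 × g
(N/1000)² = 2,718.9 / 240.929 = 11.28507
N = 1000 × √11.28507 ≈ 3,359.3

N₂ ≈ 3360 RPM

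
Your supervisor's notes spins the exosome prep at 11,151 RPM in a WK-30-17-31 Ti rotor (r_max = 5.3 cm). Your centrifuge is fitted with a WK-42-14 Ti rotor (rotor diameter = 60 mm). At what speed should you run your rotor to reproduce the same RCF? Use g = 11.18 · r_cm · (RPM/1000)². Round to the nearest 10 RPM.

RCF_original = 11.18 × 5.3 × (11.151)² = 11.18 × 5.3 × 124.344801 ≈ 7,367.9 × g
Your rotor: r = 60 mm / 2 = 30 mm = 3 cm
7,367.9 = 11.18 × 3 × (N/1000)²
(N/1000)² = 7,367.9 / 33.54 = 219.675
N = 1000 × √219.675 ≈ 14,821.4

14820 RPM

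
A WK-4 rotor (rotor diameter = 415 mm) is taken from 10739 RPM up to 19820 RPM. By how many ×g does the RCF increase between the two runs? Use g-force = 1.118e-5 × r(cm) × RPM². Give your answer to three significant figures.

64400 ×g

r = 415 mm / 2 = 207.5 mm = 20.75 cm
RCF₁ = 1.118 × 10⁻⁵ × 20.75 × (10739)² = 1.118 × 10⁻⁵ × 20.75 × 115,326,121 ≈ 26,753.9 × g
RCF₂ = 1.118 × 10⁻⁵ × 20.75 × (19820)² = 1.118 × 10⁻⁵ × 20.75 × 392,832,400 ≈ 91,131.2 × g
Increase = 91,131.2 − 26,753.9 = 64,377.3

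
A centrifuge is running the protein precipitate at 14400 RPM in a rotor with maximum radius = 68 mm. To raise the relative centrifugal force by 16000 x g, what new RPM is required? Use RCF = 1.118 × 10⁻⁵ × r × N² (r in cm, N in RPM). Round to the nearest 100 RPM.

≈ 20400 RPM

r = 68 mm = 6.8 cm
Current RCF = 1.118 × 10⁻⁵ × 6.8 × (14400)² = 1.118 × 10⁻⁵ × 6.8 × 207,360,000 ≈ 15,764.3 × g
Target RCF = 15,764.3 + 16,000 = 31,764.3 × g
N² = 31,764.3 / (7.6024 × 10⁻⁵) = 417,819,373
N ≈ √417,819,373 ≈ 20,440.6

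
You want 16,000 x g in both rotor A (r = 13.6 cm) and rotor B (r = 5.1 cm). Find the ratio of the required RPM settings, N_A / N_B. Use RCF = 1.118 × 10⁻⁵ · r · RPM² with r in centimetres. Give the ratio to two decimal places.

At fixed RCF, N ∝ 1/√r, so N_A/N_B = √(r_B/r_A) = √(5.1/13.6) = √0.375000 = 0.6124.

0.61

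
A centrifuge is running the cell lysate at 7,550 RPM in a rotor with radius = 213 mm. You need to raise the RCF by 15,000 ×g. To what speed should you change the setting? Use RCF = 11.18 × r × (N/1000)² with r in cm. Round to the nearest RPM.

r = 213 mm = 21.3 cm
Current RCF = 11.18 × 21.3 × (7.55)² = 11.18 × 21.3 × 57.0025 ≈ 13,574.2 × g
Target RCF = 13,574.2 + 15,000 = 28,574.2 × g
(N/1000)² = 28,574.2 / 238.134 = 119.9921
N = 1000 × √119.9921 ≈ 10,954.1

N₂ ≈ 10954 RPM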